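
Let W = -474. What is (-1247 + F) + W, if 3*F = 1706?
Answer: -3457/3 ≈ -1152.3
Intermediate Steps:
F = 1706/3 (F = (1/3)*1706 = 1706/3 ≈ 568.67)
(-1247 + F) + W = (-1247 + 1706/3) - 474 = -2035/3 - 474 = -3457/3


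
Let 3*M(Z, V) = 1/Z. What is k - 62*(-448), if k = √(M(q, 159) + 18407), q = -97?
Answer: 27776 + 2*√389680719/291 ≈ 27912.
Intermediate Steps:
M(Z, V) = 1/(3*Z)
k = 2*√389680719/291 (k = √((⅓)/(-97) + 18407) = √((⅓)*(-1/97) + 18407) = √(-1/291 + 18407) = √(5356436/291) = 2*√389680719/291 ≈ 135.67)
k - 62*(-448) = 2*√389680719/291 - 62*(-448) = 2*√389680719/291 + 27776 = 27776 + 2*√389680719/291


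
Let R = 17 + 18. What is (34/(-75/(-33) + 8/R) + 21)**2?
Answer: 1109755969/927369 ≈ 1196.7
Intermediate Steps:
R = 35
(34/(-75/(-33) + 8/R) + 21)**2 = (34/(-75/(-33) + 8/35) + 21)**2 = (34/(-75*(-1/33) + 8*(1/35)) + 21)**2 = (34/(25/11 + 8/35) + 21)**2 = (34/(963/385) + 21)**2 = (34*(385/963) + 21)**2 = (13090/963 + 21)**2 = (33313/963)**2 = 1109755969/927369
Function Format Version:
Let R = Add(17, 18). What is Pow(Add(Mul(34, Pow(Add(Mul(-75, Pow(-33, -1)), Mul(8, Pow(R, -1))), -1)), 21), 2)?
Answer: Rational(1109755969, 927369) ≈ 1196.7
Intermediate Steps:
R = 35
Pow(Add(Mul(34, Pow(Add(Mul(-75, Pow(-33, -1)), Mul(8, Pow(R, -1))), -1)), 21), 2) = Pow(Add(Mul(34, Pow(Add(Mul(-75, Pow(-33, -1)), Mul(8, Pow(35, -1))), -1)), 21), 2) = Pow(Add(Mul(34, Pow(Add(Mul(-75, Rational(-1, 33)), Mul(8, Rational(1, 35))), -1)), 21), 2) = Pow(Add(Mul(34, Pow(Add(Rational(25, 11), Rational(8, 35)), -1)), 21), 2) = Pow(Add(Mul(34, Pow(Rational(963, 385), -1)), 21), 2) = Pow(Add(Mul(34, Rational(385, 963)), 21), 2) = Pow(Add(Rational(13090, 963), 21), 2) = Pow(Rational(33313, 963), 2) = Rational(1109755969, 927369)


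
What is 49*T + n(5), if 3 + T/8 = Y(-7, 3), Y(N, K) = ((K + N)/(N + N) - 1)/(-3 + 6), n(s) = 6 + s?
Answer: -3775/3 ≈ -1258.3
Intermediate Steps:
Y(N, K) = -⅓ + (K + N)/(6*N) (Y(N, K) = ((K + N)/((2*N)) - 1)/3 = ((K + N)*(1/(2*N)) - 1)*(⅓) = ((K + N)/(2*N) - 1)*(⅓) = (-1 + (K + N)/(2*N))*(⅓) = -⅓ + (K + N)/(6*N))
T = -544/21 (T = -24 + 8*((⅙)*(3 - 1*(-7))/(-7)) = -24 + 8*((⅙)*(-⅐)*(3 + 7)) = -24 + 8*((⅙)*(-⅐)*10) = -24 + 8*(-5/21) = -24 - 40/21 = -544/21 ≈ -25.905)
49*T + n(5) = 49*(-544/21) + (6 + 5) = -3808/3 + 11 = -3775/3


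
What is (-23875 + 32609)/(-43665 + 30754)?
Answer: -8734/12911 ≈ -0.67648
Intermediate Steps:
(-23875 + 32609)/(-43665 + 30754) = 8734/(-12911) = 8734*(-1/12911) = -8734/12911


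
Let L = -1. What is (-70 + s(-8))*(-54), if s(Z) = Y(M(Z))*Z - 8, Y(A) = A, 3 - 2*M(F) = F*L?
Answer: 3132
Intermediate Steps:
M(F) = 3/2 + F/2 (M(F) = 3/2 - F*(-1)/2 = 3/2 - (-1)*F/2 = 3/2 + F/2)
s(Z) = -8 + Z*(3/2 + Z/2) (s(Z) = (3/2 + Z/2)*Z - 8 = Z*(3/2 + Z/2) - 8 = -8 + Z*(3/2 + Z/2))
(-70 + s(-8))*(-54) = (-70 + (-8 + (½)*(-8)² + (3/2)*(-8)))*(-54) = (-70 + (-8 + (½)*64 - 12))*(-54) = (-70 + (-8 + 32 - 12))*(-54) = (-70 + 12)*(-54) = -58*(-54) = 3132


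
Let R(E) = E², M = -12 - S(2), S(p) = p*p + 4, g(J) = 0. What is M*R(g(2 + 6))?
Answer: 0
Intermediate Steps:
S(p) = 4 + p² (S(p) = p² + 4 = 4 + p²)
M = -20 (M = -12 - (4 + 2²) = -12 - (4 + 4) = -12 - 1*8 = -12 - 8 = -20)
M*R(g(2 + 6)) = -20*0² = -20*0 = 0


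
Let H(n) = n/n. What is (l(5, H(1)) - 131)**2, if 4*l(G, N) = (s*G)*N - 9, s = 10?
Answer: 233289/16 ≈ 14581.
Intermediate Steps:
H(n) = 1
l(G, N) = -9/4 + 5*G*N/2 (l(G, N) = ((10*G)*N - 9)/4 = (10*G*N - 9)/4 = (-9 + 10*G*N)/4 = -9/4 + 5*G*N/2)
(l(5, H(1)) - 131)**2 = ((-9/4 + (5/2)*5*1) - 131)**2 = ((-9/4 + 25/2) - 131)**2 = (41/4 - 131)**2 = (-483/4)**2 = 233289/16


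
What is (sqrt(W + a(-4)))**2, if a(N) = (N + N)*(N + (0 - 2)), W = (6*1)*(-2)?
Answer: 36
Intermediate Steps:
W = -12 (W = 6*(-2) = -12)
a(N) = 2*N*(-2 + N) (a(N) = (2*N)*(N - 2) = (2*N)*(-2 + N) = 2*N*(-2 + N))
(sqrt(W + a(-4)))**2 = (sqrt(-12 + 2*(-4)*(-2 - 4)))**2 = (sqrt(-12 + 2*(-4)*(-6)))**2 = (sqrt(-12 + 48))**2 = (sqrt(36))**2 = 6**2 = 36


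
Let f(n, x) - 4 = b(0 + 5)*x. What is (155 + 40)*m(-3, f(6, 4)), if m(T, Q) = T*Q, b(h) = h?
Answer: -14040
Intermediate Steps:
f(n, x) = 4 + 5*x (f(n, x) = 4 + (0 + 5)*x = 4 + 5*x)
m(T, Q) = Q*T
(155 + 40)*m(-3, f(6, 4)) = (155 + 40)*((4 + 5*4)*(-3)) = 195*((4 + 20)*(-3)) = 195*(24*(-3)) = 195*(-72) = -14040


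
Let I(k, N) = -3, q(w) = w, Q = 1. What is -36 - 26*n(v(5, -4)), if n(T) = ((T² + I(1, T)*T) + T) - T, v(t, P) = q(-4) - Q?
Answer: -1076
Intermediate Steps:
v(t, P) = -5 (v(t, P) = -4 - 1*1 = -4 - 1 = -5)
n(T) = T² - 3*T (n(T) = ((T² - 3*T) + T) - T = (T² - 2*T) - T = T² - 3*T)
-36 - 26*n(v(5, -4)) = -36 - (-130)*(-3 - 5) = -36 - (-130)*(-8) = -36 - 26*40 = -36 - 1040 = -1076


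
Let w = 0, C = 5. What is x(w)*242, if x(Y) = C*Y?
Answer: 0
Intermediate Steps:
x(Y) = 5*Y
x(w)*242 = (5*0)*242 = 0*242 = 0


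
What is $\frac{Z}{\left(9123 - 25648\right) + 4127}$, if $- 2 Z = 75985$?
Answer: $\frac{75985}{24796} \approx 3.0644$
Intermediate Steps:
$Z = - \frac{75985}{2}$ ($Z = \left(- \frac{1}{2}\right) 75985 = - \frac{75985}{2} \approx -37993.0$)
$\frac{Z}{\left(9123 - 25648\right) + 4127} = - \frac{75985}{2 \left(\left(9123 - 25648\right) + 4127\right)} = - \frac{75985}{2 \left(-16525 + 4127\right)} = - \frac{75985}{2 \left(-12398\right)} = \left(- \frac{75985}{2}\right) \left(- \frac{1}{12398}\right) = \frac{75985}{24796}$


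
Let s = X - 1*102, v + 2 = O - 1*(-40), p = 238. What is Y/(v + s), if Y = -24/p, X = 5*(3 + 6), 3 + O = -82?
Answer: 3/3094 ≈ 0.00096962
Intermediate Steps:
O = -85 (O = -3 - 82 = -85)
X = 45 (X = 5*9 = 45)
Y = -12/119 (Y = -24/238 = -24*1/238 = -12/119 ≈ -0.10084)
v = -47 (v = -2 + (-85 - 1*(-40)) = -2 + (-85 + 40) = -2 - 45 = -47)
s = -57 (s = 45 - 1*102 = 45 - 102 = -57)
Y/(v + s) = -12/119/(-47 - 57) = -12/119/(-104) = -1/104*(-12/119) = 3/3094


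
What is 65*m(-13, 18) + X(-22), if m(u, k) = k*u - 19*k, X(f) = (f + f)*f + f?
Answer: -36494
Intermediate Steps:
X(f) = f + 2*f² (X(f) = (2*f)*f + f = 2*f² + f = f + 2*f²)
m(u, k) = -19*k + k*u
65*m(-13, 18) + X(-22) = 65*(18*(-19 - 13)) - 22*(1 + 2*(-22)) = 65*(18*(-32)) - 22*(1 - 44) = 65*(-576) - 22*(-43) = -37440 + 946 = -36494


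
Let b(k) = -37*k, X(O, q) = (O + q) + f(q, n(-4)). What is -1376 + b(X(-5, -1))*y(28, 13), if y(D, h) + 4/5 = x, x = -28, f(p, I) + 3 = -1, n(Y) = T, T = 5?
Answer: -12032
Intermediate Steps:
n(Y) = 5
f(p, I) = -4 (f(p, I) = -3 - 1 = -4)
y(D, h) = -144/5 (y(D, h) = -⅘ - 28 = -144/5)
X(O, q) = -4 + O + q (X(O, q) = (O + q) - 4 = -4 + O + q)
-1376 + b(X(-5, -1))*y(28, 13) = -1376 - 37*(-4 - 5 - 1)*(-144/5) = -1376 - 37*(-10)*(-144/5) = -1376 + 370*(-144/5) = -1376 - 10656 = -12032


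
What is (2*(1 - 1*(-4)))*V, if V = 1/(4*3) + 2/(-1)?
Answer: -115/6 ≈ -19.167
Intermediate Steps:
V = -23/12 (V = (¼)*(⅓) + 2*(-1) = 1/12 - 2 = -23/12 ≈ -1.9167)
(2*(1 - 1*(-4)))*V = (2*(1 - 1*(-4)))*(-23/12) = (2*(1 + 4))*(-23/12) = (2*5)*(-23/12) = 10*(-23/12) = -115/6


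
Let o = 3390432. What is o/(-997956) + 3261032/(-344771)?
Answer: -368607423472/28672190673 ≈ -12.856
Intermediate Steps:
o/(-997956) + 3261032/(-344771) = 3390432/(-997956) + 3261032/(-344771) = 3390432*(-1/997956) + 3261032*(-1/344771) = -282536/83163 - 3261032/344771 = -368607423472/28672190673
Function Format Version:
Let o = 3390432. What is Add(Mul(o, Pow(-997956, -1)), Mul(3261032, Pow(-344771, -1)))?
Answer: Rational(-368607423472, 28672190673) ≈ -12.856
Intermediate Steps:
Add(Mul(o, Pow(-997956, -1)), Mul(3261032, Pow(-344771, -1))) = Add(Mul(3390432, Pow(-997956, -1)), Mul(3261032, Pow(-344771, -1))) = Add(Mul(3390432, Rational(-1, 997956)), Mul(3261032, Rational(-1, 344771))) = Add(Rational(-282536, 83163), Rational(-3261032, 344771)) = Rational(-368607423472, 28672190673)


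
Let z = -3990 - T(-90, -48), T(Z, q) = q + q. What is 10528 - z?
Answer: 14422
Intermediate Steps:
T(Z, q) = 2*q
z = -3894 (z = -3990 - 2*(-48) = -3990 - 1*(-96) = -3990 + 96 = -3894)
10528 - z = 10528 - 1*(-3894) = 10528 + 3894 = 14422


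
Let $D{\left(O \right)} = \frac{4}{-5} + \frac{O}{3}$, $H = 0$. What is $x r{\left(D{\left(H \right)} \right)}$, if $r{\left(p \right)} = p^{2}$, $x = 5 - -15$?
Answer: $\frac{64}{5} \approx 12.8$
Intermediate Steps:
$D{\left(O \right)} = - \frac{4}{5} + \frac{O}{3}$ ($D{\left(O \right)} = 4 \left(- \frac{1}{5}\right) + O \frac{1}{3} = - \frac{4}{5} + \frac{O}{3}$)
$x = 20$ ($x = 5 + 15 = 20$)
$x r{\left(D{\left(H \right)} \right)} = 20 \left(- \frac{4}{5} + \frac{1}{3} \cdot 0\right)^{2} = 20 \left(- \frac{4}{5} + 0\right)^{2} = 20 \left(- \frac{4}{5}\right)^{2} = 20 \cdot \frac{16}{25} = \frac{64}{5}$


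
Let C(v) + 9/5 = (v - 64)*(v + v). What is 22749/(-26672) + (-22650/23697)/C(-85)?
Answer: -22757679172991/26680995372048 ≈ -0.85295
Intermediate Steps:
C(v) = -9/5 + 2*v*(-64 + v) (C(v) = -9/5 + (v - 64)*(v + v) = -9/5 + (-64 + v)*(2*v) = -9/5 + 2*v*(-64 + v))
22749/(-26672) + (-22650/23697)/C(-85) = 22749/(-26672) + (-22650/23697)/(-9/5 - 128*(-85) + 2*(-85)²) = 22749*(-1/26672) + (-22650*1/23697)/(-9/5 + 10880 + 2*7225) = -22749/26672 - 7550/(7899*(-9/5 + 10880 + 14450)) = -22749/26672 - 7550/(7899*126641/5) = -22749/26672 - 7550/7899*5/126641 = -22749/26672 - 37750/1000337259 = -22757679172991/26680995372048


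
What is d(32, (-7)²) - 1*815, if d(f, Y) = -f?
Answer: -847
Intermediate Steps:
d(32, (-7)²) - 1*815 = -1*32 - 1*815 = -32 - 815 = -847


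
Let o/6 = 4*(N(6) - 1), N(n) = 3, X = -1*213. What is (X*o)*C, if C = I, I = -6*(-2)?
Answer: -122688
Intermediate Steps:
X = -213
I = 12
C = 12
o = 48 (o = 6*(4*(3 - 1)) = 6*(4*2) = 6*8 = 48)
(X*o)*C = -213*48*12 = -10224*12 = -122688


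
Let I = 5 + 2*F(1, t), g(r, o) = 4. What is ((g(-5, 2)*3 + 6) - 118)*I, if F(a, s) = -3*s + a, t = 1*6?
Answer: 2900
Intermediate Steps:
t = 6
F(a, s) = a - 3*s
I = -29 (I = 5 + 2*(1 - 3*6) = 5 + 2*(1 - 18) = 5 + 2*(-17) = 5 - 34 = -29)
((g(-5, 2)*3 + 6) - 118)*I = ((4*3 + 6) - 118)*(-29) = ((12 + 6) - 118)*(-29) = (18 - 118)*(-29) = -100*(-29) = 2900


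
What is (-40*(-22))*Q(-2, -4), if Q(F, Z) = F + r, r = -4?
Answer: -5280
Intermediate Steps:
Q(F, Z) = -4 + F (Q(F, Z) = F - 4 = -4 + F)
(-40*(-22))*Q(-2, -4) = (-40*(-22))*(-4 - 2) = 880*(-6) = -5280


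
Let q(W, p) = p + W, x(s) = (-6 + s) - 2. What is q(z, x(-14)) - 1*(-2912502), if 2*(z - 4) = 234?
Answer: 2912601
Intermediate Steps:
z = 121 (z = 4 + (½)*234 = 4 + 117 = 121)
x(s) = -8 + s
q(W, p) = W + p
q(z, x(-14)) - 1*(-2912502) = (121 + (-8 - 14)) - 1*(-2912502) = (121 - 22) + 2912502 = 99 + 2912502 = 2912601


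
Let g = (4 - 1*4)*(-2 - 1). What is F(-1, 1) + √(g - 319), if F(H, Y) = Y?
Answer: 1 + I*√319 ≈ 1.0 + 17.861*I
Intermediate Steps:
g = 0 (g = (4 - 4)*(-3) = 0*(-3) = 0)
F(-1, 1) + √(g - 319) = 1 + √(0 - 319) = 1 + √(-319) = 1 + I*√319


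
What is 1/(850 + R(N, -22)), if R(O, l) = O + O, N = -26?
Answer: 1/798 ≈ 0.0012531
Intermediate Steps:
R(O, l) = 2*O
1/(850 + R(N, -22)) = 1/(850 + 2*(-26)) = 1/(850 - 52) = 1/798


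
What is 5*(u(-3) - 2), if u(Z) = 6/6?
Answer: -5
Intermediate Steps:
u(Z) = 1 (u(Z) = 6*(1/6) = 1)
5*(u(-3) - 2) = 5*(1 - 2) = 5*(-1) = -5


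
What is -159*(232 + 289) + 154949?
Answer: 72110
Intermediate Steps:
-159*(232 + 289) + 154949 = -159*521 + 154949 = -82839 + 154949 = 72110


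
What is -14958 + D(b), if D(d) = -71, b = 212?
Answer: -15029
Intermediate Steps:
-14958 + D(b) = -14958 - 71 = -15029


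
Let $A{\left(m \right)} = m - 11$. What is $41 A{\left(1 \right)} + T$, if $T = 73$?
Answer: $-337$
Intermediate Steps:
$A{\left(m \right)} = -11 + m$
$41 A{\left(1 \right)} + T = 41 \left(-11 + 1\right) + 73 = 41 \left(-10\right) + 73 = -410 + 73 = -337$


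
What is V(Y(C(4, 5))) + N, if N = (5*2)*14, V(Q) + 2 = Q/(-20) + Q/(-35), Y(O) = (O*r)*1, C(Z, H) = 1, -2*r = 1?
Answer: 38651/280 ≈ 138.04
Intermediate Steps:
r = -½ (r = -½*1 = -½ ≈ -0.50000)
Y(O) = -O/2 (Y(O) = (O*(-½))*1 = -O/2*1 = -O/2)
V(Q) = -2 - 11*Q/140 (V(Q) = -2 + (Q/(-20) + Q/(-35)) = -2 + (Q*(-1/20) + Q*(-1/35)) = -2 + (-Q/20 - Q/35) = -2 - 11*Q/140)
N = 140 (N = 10*14 = 140)
V(Y(C(4, 5))) + N = (-2 - (-11)/280) + 140 = (-2 - 11/140*(-½)) + 140 = (-2 + 11/280) + 140 = -549/280 + 140 = 38651/280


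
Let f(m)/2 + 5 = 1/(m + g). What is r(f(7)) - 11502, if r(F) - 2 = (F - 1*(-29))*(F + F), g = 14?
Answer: -5238316/441 ≈ -11878.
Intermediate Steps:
f(m) = -10 + 2/(14 + m) (f(m) = -10 + 2/(m + 14) = -10 + 2/(14 + m))
r(F) = 2 + 2*F*(29 + F) (r(F) = 2 + (F - 1*(-29))*(F + F) = 2 + (F + 29)*(2*F) = 2 + (29 + F)*(2*F) = 2 + 2*F*(29 + F))
r(f(7)) - 11502 = (2 + 2*(2*(-69 - 5*7)/(14 + 7))**2 + 58*(2*(-69 - 5*7)/(14 + 7))) - 11502 = (2 + 2*(2*(-69 - 35)/21)**2 + 58*(2*(-69 - 35)/21)) - 11502 = (2 + 2*(2*(1/21)*(-104))**2 + 58*(2*(1/21)*(-104))) - 11502 = (2 + 2*(-208/21)**2 + 58*(-208/21)) - 11502 = (2 + 2*(43264/441) - 12064/21) - 11502 = (2 + 86528/441 - 12064/21) - 11502 = -165934/441 - 11502 = -5238316/441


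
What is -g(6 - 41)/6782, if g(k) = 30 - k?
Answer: -65/6782 ≈ -0.0095842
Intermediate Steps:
-g(6 - 41)/6782 = -(30 - (6 - 41))/6782 = -(30 - 1*(-35))/6782 = -(30 + 35)/6782 = -65/6782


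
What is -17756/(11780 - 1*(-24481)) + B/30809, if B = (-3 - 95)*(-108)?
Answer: -163258180/1117165149 ≈ -0.14614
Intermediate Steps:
B = 10584 (B = -98*(-108) = 10584)
-17756/(11780 - 1*(-24481)) + B/30809 = -17756/(11780 - 1*(-24481)) + 10584/30809 = -17756/(11780 + 24481) + 10584*(1/30809) = -17756/36261 + 10584/30809 = -163258180/1117165149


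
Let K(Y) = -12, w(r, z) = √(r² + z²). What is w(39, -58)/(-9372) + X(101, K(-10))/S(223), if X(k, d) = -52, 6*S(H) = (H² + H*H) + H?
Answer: -104/33227 - √4885/9372 ≈ -0.010588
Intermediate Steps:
S(H) = H²/3 + H/6 (S(H) = ((H² + H*H) + H)/6 = ((H² + H²) + H)/6 = (2*H² + H)/6 = (H + 2*H²)/6 = H²/3 + H/6)
w(39, -58)/(-9372) + X(101, K(-10))/S(223) = √(39² + (-58)²)/(-9372) - 52*6/(223*(1 + 2*223)) = √(1521 + 3364)*(-1/9372) - 52*6/(223*(1 + 446)) = √4885*(-1/9372) - 52/((⅙)*223*447) = -√4885/9372 - 52/33227/2 = -√4885/9372 - 52*2/33227 = -√4885/9372 - 104/33227 = -104/33227 - √4885/9372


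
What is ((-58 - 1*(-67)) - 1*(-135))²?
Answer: 20736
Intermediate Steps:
((-58 - 1*(-67)) - 1*(-135))² = ((-58 + 67) + 135)² = (9 + 135)² = 144² = 20736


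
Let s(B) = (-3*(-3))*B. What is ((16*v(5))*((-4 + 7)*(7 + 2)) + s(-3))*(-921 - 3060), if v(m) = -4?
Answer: 6986655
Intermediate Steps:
s(B) = 9*B
((16*v(5))*((-4 + 7)*(7 + 2)) + s(-3))*(-921 - 3060) = ((16*(-4))*((-4 + 7)*(7 + 2)) + 9*(-3))*(-921 - 3060) = (-192*9 - 27)*(-3981) = (-64*27 - 27)*(-3981) = (-1728 - 27)*(-3981) = -1755*(-3981) = 6986655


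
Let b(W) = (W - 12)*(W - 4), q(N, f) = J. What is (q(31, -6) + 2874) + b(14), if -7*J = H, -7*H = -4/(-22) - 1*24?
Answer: 1559604/539 ≈ 2893.5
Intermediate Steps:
H = 262/77 (H = -(-4/(-22) - 1*24)/7 = -(-4*(-1/22) - 24)/7 = -(2/11 - 24)/7 = -1/7*(-262/11) = 262/77 ≈ 3.4026)
J = -262/539 (J = -1/7*262/77 = -262/539 ≈ -0.48609)
q(N, f) = -262/539
b(W) = (-12 + W)*(-4 + W)
(q(31, -6) + 2874) + b(14) = (-262/539 + 2874) + (48 + 14**2 - 16*14) = 1548824/539 + (48 + 196 - 224) = 1548824/539 + 20 = 1559604/539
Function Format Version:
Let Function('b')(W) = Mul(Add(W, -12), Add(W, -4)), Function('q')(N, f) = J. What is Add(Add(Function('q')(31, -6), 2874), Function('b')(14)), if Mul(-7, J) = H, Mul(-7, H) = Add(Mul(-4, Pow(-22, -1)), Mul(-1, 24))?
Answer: Rational(1559604, 539) ≈ 2893.5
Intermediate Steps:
H = Rational(262, 77) (H = Mul(Rational(-1, 7), Add(Mul(-4, Pow(-22, -1)), Mul(-1, 24))) = Mul(Rational(-1, 7), Add(Mul(-4, Rational(-1, 22)), -24)) = Mul(Rational(-1, 7), Add(Rational(2, 11), -24)) = Mul(Rational(-1, 7), Rational(-262, 11)) = Rational(262, 77) ≈ 3.4026)
J = Rational(-262, 539) (J = Mul(Rational(-1, 7), Rational(262, 77)) = Rational(-262, 539) ≈ -0.48609)
Function('q')(N, f) = Rational(-262, 539)
Function('b')(W) = Mul(Add(-12, W), Add(-4, W))
Add(Add(Function('q')(31, -6), 2874), Function('b')(14)) = Add(Add(Rational(-262, 539), 2874), Add(48, Pow(14, 2), Mul(-16, 14))) = Add(Rational(1548824, 539), Add(48, 196, -224)) = Add(Rational(1548824, 539), 20) = Rational(1559604, 539)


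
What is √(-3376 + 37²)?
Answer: 3*I*√223 ≈ 44.8*I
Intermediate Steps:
√(-3376 + 37²) = √(-3376 + 1369) = √(-2007) = 3*I*√223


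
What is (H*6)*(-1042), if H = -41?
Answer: 256332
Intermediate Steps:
(H*6)*(-1042) = -41*6*(-1042) = -246*(-1042) = 256332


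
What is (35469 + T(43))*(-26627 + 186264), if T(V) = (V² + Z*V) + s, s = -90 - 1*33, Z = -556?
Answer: 2121096819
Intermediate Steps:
s = -123 (s = -90 - 33 = -123)
T(V) = -123 + V² - 556*V (T(V) = (V² - 556*V) - 123 = -123 + V² - 556*V)
(35469 + T(43))*(-26627 + 186264) = (35469 + (-123 + 43² - 556*43))*(-26627 + 186264) = (35469 + (-123 + 1849 - 23908))*159637 = (35469 - 22182)*159637 = 13287*159637 = 2121096819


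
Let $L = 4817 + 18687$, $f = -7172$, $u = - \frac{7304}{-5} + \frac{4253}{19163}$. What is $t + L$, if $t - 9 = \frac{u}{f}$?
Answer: $\frac{16157645149523}{687185180} \approx 23513.0$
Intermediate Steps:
$u = \frac{139987817}{95815}$ ($u = \left(-7304\right) \left(- \frac{1}{5}\right) + 4253 \cdot \frac{1}{19163} = \frac{7304}{5} + \frac{4253}{19163} = \frac{139987817}{95815} \approx 1461.0$)
$t = \frac{6044678803}{687185180}$ ($t = 9 + \frac{139987817}{95815 \left(-7172\right)} = 9 + \frac{139987817}{95815} \left(- \frac{1}{7172}\right) = 9 - \frac{139987817}{687185180} = \frac{6044678803}{687185180} \approx 8.7963$)
$L = 23504$
$t + L = \frac{6044678803}{687185180} + 23504 = \frac{16157645149523}{687185180}$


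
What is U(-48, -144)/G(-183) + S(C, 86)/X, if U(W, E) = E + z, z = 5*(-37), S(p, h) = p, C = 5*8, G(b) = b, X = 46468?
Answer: 3823823/2125911 ≈ 1.7987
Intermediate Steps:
C = 40
z = -185
U(W, E) = -185 + E (U(W, E) = E - 185 = -185 + E)
U(-48, -144)/G(-183) + S(C, 86)/X = (-185 - 144)/(-183) + 40/46468 = -329*(-1/183) + 40*(1/46468) = 329/183 + 10/11617 = 3823823/2125911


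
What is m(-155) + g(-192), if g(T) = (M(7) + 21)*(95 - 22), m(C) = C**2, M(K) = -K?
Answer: 25047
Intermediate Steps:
g(T) = 1022 (g(T) = (-1*7 + 21)*(95 - 22) = (-7 + 21)*73 = 14*73 = 1022)
m(-155) + g(-192) = (-155)**2 + 1022 = 24025 + 1022 = 25047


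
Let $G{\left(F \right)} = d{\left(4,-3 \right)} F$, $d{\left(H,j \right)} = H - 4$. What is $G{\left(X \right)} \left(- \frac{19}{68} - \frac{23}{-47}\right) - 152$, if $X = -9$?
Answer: $-152$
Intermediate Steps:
$d{\left(H,j \right)} = -4 + H$
$G{\left(F \right)} = 0$ ($G{\left(F \right)} = \left(-4 + 4\right) F = 0 F = 0$)
$G{\left(X \right)} \left(- \frac{19}{68} - \frac{23}{-47}\right) - 152 = 0 \left(- \frac{19}{68} - \frac{23}{-47}\right) - 152 = 0 \left(\left(-19\right) \frac{1}{68} - - \frac{23}{47}\right) - 152 = 0 \left(- \frac{19}{68} + \frac{23}{47}\right) - 152 = 0 \cdot \frac{671}{3196} - 152 = 0 - 152 = -152$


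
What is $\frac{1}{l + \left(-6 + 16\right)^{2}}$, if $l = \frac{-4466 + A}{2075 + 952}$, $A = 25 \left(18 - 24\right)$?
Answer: $\frac{3027}{298084} \approx 0.010155$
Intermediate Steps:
$A = -150$ ($A = 25 \left(18 - 24\right) = 25 \left(-6\right) = -150$)
$l = - \frac{4616}{3027}$ ($l = \frac{-4466 - 150}{2075 + 952} = - \frac{4616}{3027} \approx -1.5249$)
$\frac{1}{l + \left(-6 + 16\right)^{2}} = \frac{1}{- \frac{4616}{3027} + \left(-6 + 16\right)^{2}} = \frac{1}{- \frac{4616}{3027} + 10^{2}} = \frac{1}{- \frac{4616}{3027} + 100} = \frac{1}{\frac{298084}{3027}} = \frac{3027}{298084}$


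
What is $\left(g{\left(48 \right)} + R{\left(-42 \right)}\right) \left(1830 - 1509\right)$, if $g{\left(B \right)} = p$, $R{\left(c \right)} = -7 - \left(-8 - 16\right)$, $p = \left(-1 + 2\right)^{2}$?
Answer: $5778$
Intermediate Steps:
$p = 1$ ($p = 1^{2} = 1$)
$R{\left(c \right)} = 17$ ($R{\left(c \right)} = -7 - -24 = -7 + 24 = 17$)
$g{\left(B \right)} = 1$
$\left(g{\left(48 \right)} + R{\left(-42 \right)}\right) \left(1830 - 1509\right) = \left(1 + 17\right) \left(1830 - 1509\right) = 18 \cdot 321 = 5778$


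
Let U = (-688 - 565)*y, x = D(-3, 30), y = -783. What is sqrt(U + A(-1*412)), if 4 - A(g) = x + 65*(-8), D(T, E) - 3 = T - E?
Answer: sqrt(981653) ≈ 990.78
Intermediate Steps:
D(T, E) = 3 + T - E (D(T, E) = 3 + (T - E) = 3 + T - E)
x = -30 (x = 3 - 3 - 1*30 = 3 - 3 - 30 = -30)
U = 981099 (U = (-688 - 565)*(-783) = -1253*(-783) = 981099)
A(g) = 554 (A(g) = 4 - (-30 + 65*(-8)) = 4 - (-30 - 520) = 4 - 1*(-550) = 4 + 550 = 554)
sqrt(U + A(-1*412)) = sqrt(981099 + 554) = sqrt(981653)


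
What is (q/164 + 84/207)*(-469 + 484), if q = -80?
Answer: -1160/943 ≈ -1.2301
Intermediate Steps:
(q/164 + 84/207)*(-469 + 484) = (-80/164 + 84/207)*(-469 + 484) = (-80*1/164 + 84*(1/207))*15 = (-20/41 + 28/69)*15 = -232/2829*15 = -1160/943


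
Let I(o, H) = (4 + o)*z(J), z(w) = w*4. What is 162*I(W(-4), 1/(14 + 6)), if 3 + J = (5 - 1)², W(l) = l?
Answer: 0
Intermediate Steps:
J = 13 (J = -3 + (5 - 1)² = -3 + 4² = -3 + 16 = 13)
z(w) = 4*w
I(o, H) = 208 + 52*o (I(o, H) = (4 + o)*(4*13) = (4 + o)*52 = 208 + 52*o)
162*I(W(-4), 1/(14 + 6)) = 162*(208 + 52*(-4)) = 162*(208 - 208) = 162*0 = 0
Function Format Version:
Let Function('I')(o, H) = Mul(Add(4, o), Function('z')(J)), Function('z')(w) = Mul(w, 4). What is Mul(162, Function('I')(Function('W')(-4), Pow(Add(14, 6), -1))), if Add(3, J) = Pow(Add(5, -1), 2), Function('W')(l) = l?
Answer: 0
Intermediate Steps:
J = 13 (J = Add(-3, Pow(Add(5, -1), 2)) = Add(-3, Pow(4, 2)) = Add(-3, 16) = 13)
Function('z')(w) = Mul(4, w)
Function('I')(o, H) = Add(208, Mul(52, o)) (Function('I')(o, H) = Mul(Add(4, o), Mul(4, 13)) = Mul(Add(4, o), 52) = Add(208, Mul(52, o)))
Mul(162, Function('I')(Function('W')(-4), Pow(Add(14, 6), -1))) = Mul(162, Add(208, Mul(52, -4))) = Mul(162, Add(208, -208)) = Mul(162, 0) = 0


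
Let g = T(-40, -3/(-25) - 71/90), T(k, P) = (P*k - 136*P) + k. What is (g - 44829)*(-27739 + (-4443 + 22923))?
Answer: 93229213583/225 ≈ 4.1435e+8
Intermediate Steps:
T(k, P) = k - 136*P + P*k (T(k, P) = (-136*P + P*k) + k = k - 136*P + P*k)
g = 17488/225 (g = -40 - 136*(-3/(-25) - 71/90) + (-3/(-25) - 71/90)*(-40) = -40 - 136*(-3*(-1/25) - 71*1/90) + (-3*(-1/25) - 71*1/90)*(-40) = -40 - 136*(3/25 - 71/90) + (3/25 - 71/90)*(-40) = -40 - 136*(-301/450) - 301/450*(-40) = -40 + 20468/225 + 1204/45 = 17488/225 ≈ 77.724)
(g - 44829)*(-27739 + (-4443 + 22923)) = (17488/225 - 44829)*(-27739 + (-4443 + 22923)) = -10069037*(-27739 + 18480)/225 = -10069037/225*(-9259) = 93229213583/225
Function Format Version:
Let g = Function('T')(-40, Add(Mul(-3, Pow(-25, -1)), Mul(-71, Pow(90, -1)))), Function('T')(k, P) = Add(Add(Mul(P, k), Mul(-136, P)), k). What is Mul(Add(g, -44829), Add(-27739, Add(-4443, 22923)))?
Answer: Rational(93229213583, 225) ≈ 4.1435e+8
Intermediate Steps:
Function('T')(k, P) = Add(k, Mul(-136, P), Mul(P, k)) (Function('T')(k, P) = Add(Add(Mul(-136, P), Mul(P, k)), k) = Add(k, Mul(-136, P), Mul(P, k)))
g = Rational(17488, 225) (g = Add(-40, Mul(-136, Add(Mul(-3, Pow(-25, -1)), Mul(-71, Pow(90, -1)))), Mul(Add(Mul(-3, Pow(-25, -1)), Mul(-71, Pow(90, -1))), -40)) = Add(-40, Mul(-136, Add(Mul(-3, Rational(-1, 25)), Mul(-71, Rational(1, 90)))), Mul(Add(Mul(-3, Rational(-1, 25)), Mul(-71, Rational(1, 90))), -40)) = Add(-40, Mul(-136, Add(Rational(3, 25), Rational(-71, 90))), Mul(Add(Rational(3, 25), Rational(-71, 90)), -40)) = Add(-40, Mul(-136, Rational(-301, 450)), Mul(Rational(-301, 450), -40)) = Add(-40, Rational(20468, 225), Rational(1204, 45)) = Rational(17488, 225) ≈ 77.724)
Mul(Add(g, -44829), Add(-27739, Add(-4443, 22923))) = Mul(Add(Rational(17488, 225), -44829), Add(-27739, Add(-4443, 22923))) = Mul(Rational(-10069037, 225), Add(-27739, 18480)) = Mul(Rational(-10069037, 225), -9259) = Rational(93229213583, 225)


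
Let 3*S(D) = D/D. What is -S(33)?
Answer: -⅓ ≈ -0.33333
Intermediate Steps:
S(D) = ⅓ (S(D) = (D/D)/3 = (⅓)*1 = ⅓)
-S(33) = -1*⅓ = -⅓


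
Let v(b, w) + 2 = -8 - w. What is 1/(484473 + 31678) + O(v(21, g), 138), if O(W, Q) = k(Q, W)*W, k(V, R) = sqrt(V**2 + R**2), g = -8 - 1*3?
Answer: 1/516151 + sqrt(19045) ≈ 138.00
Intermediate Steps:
g = -11 (g = -8 - 3 = -11)
v(b, w) = -10 - w (v(b, w) = -2 + (-8 - w) = -10 - w)
k(V, R) = sqrt(R**2 + V**2)
O(W, Q) = W*sqrt(Q**2 + W**2) (O(W, Q) = sqrt(W**2 + Q**2)*W = sqrt(Q**2 + W**2)*W = W*sqrt(Q**2 + W**2))
1/(484473 + 31678) + O(v(21, g), 138) = 1/(484473 + 31678) + (-10 - 1*(-11))*sqrt(138**2 + (-10 - 1*(-11))**2) = 1/516151 + (-10 + 11)*sqrt(19044 + (-10 + 11)**2) = 1/516151 + 1*sqrt(19044 + 1**2) = 1/516151 + 1*sqrt(19044 + 1) = 1/516151 + 1*sqrt(19045) = 1/516151 + sqrt(19045)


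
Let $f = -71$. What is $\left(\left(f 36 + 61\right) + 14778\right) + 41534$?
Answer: $53817$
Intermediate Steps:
$\left(\left(f 36 + 61\right) + 14778\right) + 41534 = \left(\left(\left(-71\right) 36 + 61\right) + 14778\right) + 41534 = \left(\left(-2556 + 61\right) + 14778\right) + 41534 = \left(-2495 + 14778\right) + 41534 = 12283 + 41534 = 53817$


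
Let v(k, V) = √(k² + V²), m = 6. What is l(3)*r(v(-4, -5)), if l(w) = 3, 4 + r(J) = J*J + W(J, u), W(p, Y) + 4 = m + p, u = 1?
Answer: 117 + 3*√41 ≈ 136.21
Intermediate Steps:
v(k, V) = √(V² + k²)
W(p, Y) = 2 + p (W(p, Y) = -4 + (6 + p) = 2 + p)
r(J) = -2 + J + J² (r(J) = -4 + (J*J + (2 + J)) = -4 + (J² + (2 + J)) = -4 + (2 + J + J²) = -2 + J + J²)
l(3)*r(v(-4, -5)) = 3*(-2 + √((-5)² + (-4)²) + (√((-5)² + (-4)²))²) = 3*(-2 + √(25 + 16) + (√(25 + 16))²) = 3*(-2 + √41 + (√41)²) = 3*(-2 + √41 + 41) = 3*(39 + √41) = 117 + 3*√41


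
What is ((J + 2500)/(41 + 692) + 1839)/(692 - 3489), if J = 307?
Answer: -1350794/2050201 ≈ -0.65886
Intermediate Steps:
((J + 2500)/(41 + 692) + 1839)/(692 - 3489) = ((307 + 2500)/(41 + 692) + 1839)/(692 - 3489) = (2807/733 + 1839)/(-2797) = (2807*(1/733) + 1839)*(-1/2797) = (2807/733 + 1839)*(-1/2797) = (1350794/733)*(-1/2797) = -1350794/2050201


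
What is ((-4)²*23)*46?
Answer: 16928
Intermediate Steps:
((-4)²*23)*46 = (16*23)*46 = 368*46 = 16928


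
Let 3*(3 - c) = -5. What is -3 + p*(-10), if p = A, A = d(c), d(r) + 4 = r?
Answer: -29/3 ≈ -9.6667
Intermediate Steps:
c = 14/3 (c = 3 - ⅓*(-5) = 3 + 5/3 = 14/3 ≈ 4.6667)
d(r) = -4 + r
A = ⅔ (A = -4 + 14/3 = ⅔ ≈ 0.66667)
p = ⅔ ≈ 0.66667
-3 + p*(-10) = -3 + (⅔)*(-10) = -3 - 20/3 = -29/3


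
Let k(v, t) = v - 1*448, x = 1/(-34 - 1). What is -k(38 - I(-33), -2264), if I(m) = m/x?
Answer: 1565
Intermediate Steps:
x = -1/35 (x = 1/(-35) = -1/35 ≈ -0.028571)
I(m) = -35*m (I(m) = m/(-1/35) = m*(-35) = -35*m)
k(v, t) = -448 + v (k(v, t) = v - 448 = -448 + v)
-k(38 - I(-33), -2264) = -(-448 + (38 - (-35)*(-33))) = -(-448 + (38 - 1*1155)) = -(-448 + (38 - 1155)) = -(-448 - 1117) = -1*(-1565) = 1565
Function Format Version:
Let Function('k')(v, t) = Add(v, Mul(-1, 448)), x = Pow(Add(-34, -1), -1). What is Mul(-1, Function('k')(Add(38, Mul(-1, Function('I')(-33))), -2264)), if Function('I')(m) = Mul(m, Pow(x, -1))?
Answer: 1565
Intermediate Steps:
x = Rational(-1, 35) (x = Pow(-35, -1) = Rational(-1, 35) ≈ -0.028571)
Function('I')(m) = Mul(-35, m) (Function('I')(m) = Mul(m, Pow(Rational(-1, 35), -1)) = Mul(m, -35) = Mul(-35, m))
Function('k')(v, t) = Add(-448, v) (Function('k')(v, t) = Add(v, -448) = Add(-448, v))
Mul(-1, Function('k')(Add(38, Mul(-1, Function('I')(-33))), -2264)) = Mul(-1, Add(-448, Add(38, Mul(-1, Mul(-35, -33))))) = Mul(-1, Add(-448, Add(38, Mul(-1, 1155)))) = Mul(-1, Add(-448, Add(38, -1155))) = Mul(-1, Add(-448, -1117)) = Mul(-1, -1565) = 1565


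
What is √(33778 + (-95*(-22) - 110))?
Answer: √35758 ≈ 189.10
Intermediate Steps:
√(33778 + (-95*(-22) - 110)) = √(33778 + (2090 - 110)) = √(33778 + 1980) = √35758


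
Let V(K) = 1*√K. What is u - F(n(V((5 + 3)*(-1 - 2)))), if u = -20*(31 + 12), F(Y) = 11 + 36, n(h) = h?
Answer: -907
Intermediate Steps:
V(K) = √K
F(Y) = 47
u = -860 (u = -20*43 = -860)
u - F(n(V((5 + 3)*(-1 - 2)))) = -860 - 1*47 = -860 - 47 = -907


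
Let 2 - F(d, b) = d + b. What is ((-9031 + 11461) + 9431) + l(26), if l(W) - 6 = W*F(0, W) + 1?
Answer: 11244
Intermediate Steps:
F(d, b) = 2 - b - d (F(d, b) = 2 - (d + b) = 2 - (b + d) = 2 + (-b - d) = 2 - b - d)
l(W) = 7 + W*(2 - W) (l(W) = 6 + (W*(2 - W - 1*0) + 1) = 6 + (W*(2 - W + 0) + 1) = 6 + (W*(2 - W) + 1) = 6 + (1 + W*(2 - W)) = 7 + W*(2 - W))
((-9031 + 11461) + 9431) + l(26) = ((-9031 + 11461) + 9431) + (7 - 1*26*(-2 + 26)) = (2430 + 9431) + (7 - 1*26*24) = 11861 + (7 - 624) = 11861 - 617 = 11244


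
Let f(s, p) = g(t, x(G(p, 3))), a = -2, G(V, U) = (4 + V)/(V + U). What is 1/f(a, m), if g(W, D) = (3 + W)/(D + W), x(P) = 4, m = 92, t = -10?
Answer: 6/7 ≈ 0.85714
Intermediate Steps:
G(V, U) = (4 + V)/(U + V)
g(W, D) = (3 + W)/(D + W)
f(s, p) = 7/6 (f(s, p) = (3 - 10)/(4 - 10) = -7/(-6) = -⅙*(-7) = 7/6)
1/f(a, m) = 1/(7/6) = 6/7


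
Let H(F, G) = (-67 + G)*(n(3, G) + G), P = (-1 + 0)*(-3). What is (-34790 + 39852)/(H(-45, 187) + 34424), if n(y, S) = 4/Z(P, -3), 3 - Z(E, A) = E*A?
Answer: 2531/28452 ≈ 0.088957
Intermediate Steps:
P = 3 (P = -1*(-3) = 3)
Z(E, A) = 3 - A*E (Z(E, A) = 3 - E*A = 3 - A*E)
n(y, S) = ⅓ (n(y, S) = 4/(3 - 1*(-3)*3) = 4/(3 + 9) = 4/12 = 4*(1/12) = ⅓)
H(F, G) = (-67 + G)*(⅓ + G)
(-34790 + 39852)/(H(-45, 187) + 34424) = (-34790 + 39852)/((-67/3 + 187² - 200/3*187) + 34424) = 5062/((-67/3 + 34969 - 37400/3) + 34424) = 5062/(22480 + 34424) = 5062/56904 = 5062*(1/56904) = 2531/28452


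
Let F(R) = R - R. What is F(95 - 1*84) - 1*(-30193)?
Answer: 30193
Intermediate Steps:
F(R) = 0
F(95 - 1*84) - 1*(-30193) = 0 - 1*(-30193) = 0 + 30193 = 30193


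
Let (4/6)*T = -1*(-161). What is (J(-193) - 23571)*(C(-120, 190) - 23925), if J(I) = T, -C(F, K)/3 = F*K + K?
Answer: -2048563395/2 ≈ -1.0243e+9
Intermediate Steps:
C(F, K) = -3*K - 3*F*K (C(F, K) = -3*(F*K + K) = -3*(K + F*K) = -3*K - 3*F*K)
T = 483/2 (T = 3*(-1*(-161))/2 = (3/2)*161 = 483/2 ≈ 241.50)
J(I) = 483/2
(J(-193) - 23571)*(C(-120, 190) - 23925) = (483/2 - 23571)*(-3*190*(1 - 120) - 23925) = -46659*(-3*190*(-119) - 23925)/2 = -46659*(67830 - 23925)/2 = -46659/2*43905 = -2048563395/2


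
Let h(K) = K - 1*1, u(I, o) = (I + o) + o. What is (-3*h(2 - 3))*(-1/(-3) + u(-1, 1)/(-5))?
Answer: ⅘ ≈ 0.80000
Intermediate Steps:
u(I, o) = I + 2*o
h(K) = -1 + K (h(K) = K - 1 = -1 + K)
(-3*h(2 - 3))*(-1/(-3) + u(-1, 1)/(-5)) = (-3*(-1 + (2 - 3)))*(-1/(-3) + (-1 + 2*1)/(-5)) = (-3*(-1 - 1))*(-1*(-⅓) + (-1 + 2)*(-⅕)) = (-3*(-2))*(⅓ + 1*(-⅕)) = 6*(⅓ - ⅕) = 6*(2/15) = ⅘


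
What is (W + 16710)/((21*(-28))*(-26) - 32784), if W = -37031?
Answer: 20321/17496 ≈ 1.1615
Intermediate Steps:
(W + 16710)/((21*(-28))*(-26) - 32784) = (-37031 + 16710)/((21*(-28))*(-26) - 32784) = -20321/(-588*(-26) - 32784) = -20321/(15288 - 32784) = -20321/(-17496) = -20321*(-1/17496) = 20321/17496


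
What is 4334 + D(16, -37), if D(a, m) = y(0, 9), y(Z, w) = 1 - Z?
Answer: 4335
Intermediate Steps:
D(a, m) = 1 (D(a, m) = 1 - 1*0 = 1 + 0 = 1)
4334 + D(16, -37) = 4334 + 1 = 4335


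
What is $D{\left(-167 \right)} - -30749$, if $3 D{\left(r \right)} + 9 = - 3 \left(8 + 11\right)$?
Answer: $30727$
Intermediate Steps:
$D{\left(r \right)} = -22$ ($D{\left(r \right)} = -3 + \frac{\left(-3\right) \left(8 + 11\right)}{3} = -3 + \frac{\left(-3\right) 19}{3} = -3 + \frac{1}{3} \left(-57\right) = -3 - 19 = -22$)
$D{\left(-167 \right)} - -30749 = -22 - -30749 = -22 + 30749 = 30727$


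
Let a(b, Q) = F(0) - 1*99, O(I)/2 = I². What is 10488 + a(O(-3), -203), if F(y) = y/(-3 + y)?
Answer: 10389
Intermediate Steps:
O(I) = 2*I²
a(b, Q) = -99 (a(b, Q) = 0/(-3 + 0) - 1*99 = 0/(-3) - 99 = 0*(-⅓) - 99 = 0 - 99 = -99)
10488 + a(O(-3), -203) = 10488 - 99 = 10389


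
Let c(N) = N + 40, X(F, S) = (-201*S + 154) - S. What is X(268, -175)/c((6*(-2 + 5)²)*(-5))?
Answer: -17752/115 ≈ -154.37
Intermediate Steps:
X(F, S) = 154 - 202*S (X(F, S) = (154 - 201*S) - S = 154 - 202*S)
c(N) = 40 + N
X(268, -175)/c((6*(-2 + 5)²)*(-5)) = (154 - 202*(-175))/(40 + (6*(-2 + 5)²)*(-5)) = (154 + 35350)/(40 + (6*3²)*(-5)) = 35504/(40 + (6*9)*(-5)) = 35504/(40 + 54*(-5)) = 35504/(40 - 270) = 35504/(-230) = 35504*(-1/230) = -17752/115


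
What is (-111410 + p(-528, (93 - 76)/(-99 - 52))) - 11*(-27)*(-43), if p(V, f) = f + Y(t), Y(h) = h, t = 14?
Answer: -18749234/151 ≈ -1.2417e+5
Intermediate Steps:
p(V, f) = 14 + f (p(V, f) = f + 14 = 14 + f)
(-111410 + p(-528, (93 - 76)/(-99 - 52))) - 11*(-27)*(-43) = (-111410 + (14 + (93 - 76)/(-99 - 52))) - 11*(-27)*(-43) = (-111410 + (14 + 17/(-151))) + 297*(-43) = (-111410 + (14 + 17*(-1/151))) - 12771 = (-111410 + (14 - 17/151)) - 12771 = (-111410 + 2097/151) - 12771 = -16820813/151 - 12771 = -18749234/151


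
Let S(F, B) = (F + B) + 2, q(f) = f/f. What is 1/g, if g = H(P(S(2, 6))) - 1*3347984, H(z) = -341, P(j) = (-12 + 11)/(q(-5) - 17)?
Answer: -1/3348325 ≈ -2.9866e-7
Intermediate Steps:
q(f) = 1
S(F, B) = 2 + B + F (S(F, B) = (B + F) + 2 = 2 + B + F)
P(j) = 1/16 (P(j) = (-12 + 11)/(1 - 17) = -1/(-16) = -1*(-1/16) = 1/16)
g = -3348325 (g = -341 - 1*3347984 = -341 - 3347984 = -3348325)
1/g = 1/(-3348325) = -1/3348325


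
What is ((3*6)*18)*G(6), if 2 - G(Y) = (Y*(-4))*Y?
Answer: 47304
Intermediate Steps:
G(Y) = 2 + 4*Y**2 (G(Y) = 2 - Y*(-4)*Y = 2 - (-4*Y)*Y = 2 - (-4)*Y**2 = 2 + 4*Y**2)
((3*6)*18)*G(6) = ((3*6)*18)*(2 + 4*6**2) = (18*18)*(2 + 4*36) = 324*(2 + 144) = 324*146 = 47304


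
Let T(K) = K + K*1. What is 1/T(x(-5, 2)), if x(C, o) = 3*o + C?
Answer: ½ ≈ 0.50000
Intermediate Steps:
x(C, o) = C + 3*o
T(K) = 2*K (T(K) = K + K = 2*K)
1/T(x(-5, 2)) = 1/(2*(-5 + 3*2)) = 1/(2*(-5 + 6)) = 1/(2*1) = 1/2 = ½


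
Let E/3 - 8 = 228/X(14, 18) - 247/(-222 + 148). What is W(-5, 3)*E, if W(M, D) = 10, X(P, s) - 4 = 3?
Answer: 341175/259 ≈ 1317.3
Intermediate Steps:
X(P, s) = 7 (X(P, s) = 4 + 3 = 7)
E = 68235/518 (E = 24 + 3*(228/7 - 247/(-222 + 148)) = 24 + 3*(228*(⅐) - 247/(-74)) = 24 + 3*(228/7 - 247*(-1/74)) = 24 + 3*(228/7 + 247/74) = 24 + 3*(18601/518) = 24 + 55803/518 = 68235/518 ≈ 131.73)
W(-5, 3)*E = 10*(68235/518) = 341175/259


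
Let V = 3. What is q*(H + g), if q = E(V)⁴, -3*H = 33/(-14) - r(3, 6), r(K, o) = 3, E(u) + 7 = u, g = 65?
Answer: 119680/7 ≈ 17097.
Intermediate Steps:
E(u) = -7 + u
H = 25/14 (H = -(33/(-14) - 1*3)/3 = -(33*(-1/14) - 3)/3 = -(-33/14 - 3)/3 = -⅓*(-75/14) = 25/14 ≈ 1.7857)
q = 256 (q = (-7 + 3)⁴ = (-4)⁴ = 256)
q*(H + g) = 256*(25/14 + 65) = 256*(935/14) = 119680/7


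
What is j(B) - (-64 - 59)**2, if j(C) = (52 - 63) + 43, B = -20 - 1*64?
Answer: -15097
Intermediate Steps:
B = -84 (B = -20 - 64 = -84)
j(C) = 32 (j(C) = -11 + 43 = 32)
j(B) - (-64 - 59)**2 = 32 - (-64 - 59)**2 = 32 - 1*(-123)**2 = 32 - 1*15129 = 32 - 15129 = -15097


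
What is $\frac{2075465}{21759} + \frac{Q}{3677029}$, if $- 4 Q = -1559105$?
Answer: $\frac{30560104539635}{320033896044} \approx 95.49$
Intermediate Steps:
$Q = \frac{1559105}{4}$ ($Q = \left(- \frac{1}{4}\right) \left(-1559105\right) = \frac{1559105}{4} \approx 3.8978 \cdot 10^{5}$)
$\frac{2075465}{21759} + \frac{Q}{3677029} = \frac{2075465}{21759} + \frac{1559105}{4 \cdot 3677029} = 2075465 \cdot \frac{1}{21759} + \frac{1559105}{4} \cdot \frac{1}{3677029} = \frac{2075465}{21759} + \frac{1559105}{14708116} = \frac{30560104539635}{320033896044}$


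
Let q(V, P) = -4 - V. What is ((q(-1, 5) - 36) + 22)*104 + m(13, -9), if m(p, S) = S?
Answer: -1777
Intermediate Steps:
((q(-1, 5) - 36) + 22)*104 + m(13, -9) = (((-4 - 1*(-1)) - 36) + 22)*104 - 9 = (((-4 + 1) - 36) + 22)*104 - 9 = ((-3 - 36) + 22)*104 - 9 = (-39 + 22)*104 - 9 = -17*104 - 9 = -1768 - 9 = -1777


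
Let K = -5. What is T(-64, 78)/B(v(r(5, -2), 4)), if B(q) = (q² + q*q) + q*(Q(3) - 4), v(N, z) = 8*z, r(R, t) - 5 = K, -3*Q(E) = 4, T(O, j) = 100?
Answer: 75/1408 ≈ 0.053267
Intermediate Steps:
Q(E) = -4/3 (Q(E) = -⅓*4 = -4/3)
r(R, t) = 0 (r(R, t) = 5 - 5 = 0)
B(q) = 2*q² - 16*q/3 (B(q) = (q² + q*q) + q*(-4/3 - 4) = (q² + q²) + q*(-16/3) = 2*q² - 16*q/3)
T(-64, 78)/B(v(r(5, -2), 4)) = 100/((2*(8*4)*(-8 + 3*(8*4))/3)) = 100/(((⅔)*32*(-8 + 3*32))) = 100/(((⅔)*32*(-8 + 96))) = 100/(((⅔)*32*88)) = 100/(5632/3) = 100*(3/5632) = 75/1408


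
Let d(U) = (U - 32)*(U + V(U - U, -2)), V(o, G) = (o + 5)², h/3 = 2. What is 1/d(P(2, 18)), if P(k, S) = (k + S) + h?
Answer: -1/306 ≈ -0.0032680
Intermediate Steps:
h = 6 (h = 3*2 = 6)
P(k, S) = 6 + S + k (P(k, S) = (k + S) + 6 = (S + k) + 6 = 6 + S + k)
V(o, G) = (5 + o)²
d(U) = (-32 + U)*(25 + U) (d(U) = (U - 32)*(U + (5 + (U - U))²) = (-32 + U)*(U + (5 + 0)²) = (-32 + U)*(U + 5²) = (-32 + U)*(U + 25) = (-32 + U)*(25 + U))
1/d(P(2, 18)) = 1/(-800 + (6 + 18 + 2)² - 7*(6 + 18 + 2)) = 1/(-800 + 26² - 7*26) = 1/(-800 + 676 - 182) = 1/(-306) = -1/306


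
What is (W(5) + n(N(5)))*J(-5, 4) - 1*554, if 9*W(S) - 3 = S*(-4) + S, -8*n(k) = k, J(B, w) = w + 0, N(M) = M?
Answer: -3371/6 ≈ -561.83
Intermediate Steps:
J(B, w) = w
n(k) = -k/8
W(S) = ⅓ - S/3 (W(S) = ⅓ + (S*(-4) + S)/9 = ⅓ + (-4*S + S)/9 = ⅓ + (-3*S)/9 = ⅓ - S/3)
(W(5) + n(N(5)))*J(-5, 4) - 1*554 = ((⅓ - ⅓*5) - ⅛*5)*4 - 1*554 = ((⅓ - 5/3) - 5/8)*4 - 554 = (-4/3 - 5/8)*4 - 554 = -47/24*4 - 554 = -47/6 - 554 = -3371/6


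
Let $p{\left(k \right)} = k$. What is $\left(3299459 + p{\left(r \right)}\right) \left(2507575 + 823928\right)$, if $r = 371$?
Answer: $10993393544490$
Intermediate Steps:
$\left(3299459 + p{\left(r \right)}\right) \left(2507575 + 823928\right) = \left(3299459 + 371\right) \left(2507575 + 823928\right) = 3299830 \cdot 3331503 = 10993393544490$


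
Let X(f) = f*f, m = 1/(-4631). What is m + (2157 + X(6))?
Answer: 10155782/4631 ≈ 2193.0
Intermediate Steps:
m = -1/4631 ≈ -0.00021594
X(f) = f²
m + (2157 + X(6)) = -1/4631 + (2157 + 6²) = -1/4631 + (2157 + 36) = -1/4631 + 2193 = 10155782/4631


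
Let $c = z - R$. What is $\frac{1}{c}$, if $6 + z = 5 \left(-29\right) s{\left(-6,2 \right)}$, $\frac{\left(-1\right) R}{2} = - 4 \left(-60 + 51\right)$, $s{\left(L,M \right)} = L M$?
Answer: $\frac{1}{1806} \approx 0.00055371$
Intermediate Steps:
$R = -72$ ($R = - 2 \left(- 4 \left(-60 + 51\right)\right) = - 2 \left(\left(-4\right) \left(-9\right)\right) = \left(-2\right) 36 = -72$)
$z = 1734$ ($z = -6 + 5 \left(-29\right) \left(\left(-6\right) 2\right) = -6 - -1740 = -6 + 1740 = 1734$)
$c = 1806$ ($c = 1734 - -72 = 1734 + 72 = 1806$)
$\frac{1}{c} = \frac{1}{1806}$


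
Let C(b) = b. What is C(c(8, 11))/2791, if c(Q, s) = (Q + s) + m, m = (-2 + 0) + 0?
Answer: 17/2791 ≈ 0.0060910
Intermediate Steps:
m = -2 (m = -2 + 0 = -2)
c(Q, s) = -2 + Q + s (c(Q, s) = (Q + s) - 2 = -2 + Q + s)
C(c(8, 11))/2791 = (-2 + 8 + 11)/2791 = 17*(1/2791) = 17/2791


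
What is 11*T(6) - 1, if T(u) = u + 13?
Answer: 208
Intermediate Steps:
T(u) = 13 + u
11*T(6) - 1 = 11*(13 + 6) - 1 = 11*19 - 1 = 209 - 1 = 208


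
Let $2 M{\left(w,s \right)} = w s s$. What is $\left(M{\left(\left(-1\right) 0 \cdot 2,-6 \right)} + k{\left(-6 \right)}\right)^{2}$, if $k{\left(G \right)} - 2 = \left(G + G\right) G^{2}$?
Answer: $184900$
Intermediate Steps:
$M{\left(w,s \right)} = \frac{w s^{2}}{2}$ ($M{\left(w,s \right)} = \frac{w s s}{2} = \frac{s w s}{2} = \frac{w s^{2}}{2}$)
$k{\left(G \right)} = 2 + 2 G^{3}$ ($k{\left(G \right)} = 2 + \left(G + G\right) G^{2} = 2 + 2 G G^{2} = 2 + 2 G^{3}$)
$\left(M{\left(\left(-1\right) 0 \cdot 2,-6 \right)} + k{\left(-6 \right)}\right)^{2} = \left(\frac{\left(-1\right) 0 \cdot 2 \left(-6\right)^{2}}{2} + \left(2 + 2 \left(-6\right)^{3}\right)\right)^{2} = \left(\frac{1}{2} \cdot 0 \cdot 2 \cdot 36 + \left(2 + 2 \left(-216\right)\right)\right)^{2} = \left(\frac{1}{2} \cdot 0 \cdot 36 + \left(2 - 432\right)\right)^{2} = \left(0 - 430\right)^{2} = \left(-430\right)^{2} = 184900$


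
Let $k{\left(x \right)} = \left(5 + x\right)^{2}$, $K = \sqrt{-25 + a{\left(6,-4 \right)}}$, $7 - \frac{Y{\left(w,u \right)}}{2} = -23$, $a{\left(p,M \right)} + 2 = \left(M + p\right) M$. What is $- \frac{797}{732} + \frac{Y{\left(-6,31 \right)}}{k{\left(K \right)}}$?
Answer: $\frac{- 5189 i - 797 \sqrt{35}}{732 \left(i + \sqrt{35}\right)} \approx -1.2555 - 0.98601 i$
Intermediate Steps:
$a{\left(p,M \right)} = -2 + M \left(M + p\right)$ ($a{\left(p,M \right)} = -2 + \left(M + p\right) M = -2 + M \left(M + p\right)$)
$Y{\left(w,u \right)} = 60$ ($Y{\left(w,u \right)} = 14 - -46 = 14 + 46 = 60$)
$K = i \sqrt{35}$ ($K = \sqrt{-25 - \left(26 - 16\right)} = \sqrt{-25 - 10} = \sqrt{-35} = i \sqrt{35} \approx 5.9161 i$)
$- \frac{797}{732} + \frac{Y{\left(-6,31 \right)}}{k{\left(K \right)}} = - \frac{797}{732} + \frac{60}{\left(5 + i \sqrt{35}\right)^{2}}$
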